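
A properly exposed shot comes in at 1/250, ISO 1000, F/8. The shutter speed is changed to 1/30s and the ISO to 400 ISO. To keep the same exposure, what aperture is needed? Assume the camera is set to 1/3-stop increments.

f/14

Shutter speed: 1/250 → 1/200 → 1/160 → 1/125 → 1/100 → 1/80 → 1/60 → 1/50 → 1/40 → 1/30 — 3 stops slower (brighter).
ISO: 1000 → 800 → 640 → 500 → 400 — 1 1/3 stops dropped (darker).
Net change so far: 1 2/3 stops brighter. Offset with the aperture: f/8 → f/9 → f/10 → f/11 → f/13 → f/14.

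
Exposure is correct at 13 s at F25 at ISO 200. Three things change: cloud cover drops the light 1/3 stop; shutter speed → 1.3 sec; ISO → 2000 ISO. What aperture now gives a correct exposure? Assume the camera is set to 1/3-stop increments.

f/22

Scene light: 1/3 stop darker.
Shutter speed: 13 → 10 → 8 → 6 → 5 → 4 → 3.2 → 2.5 → 2 → 1.6 → 1.3 — 3 1/3 stops shorter (darker).
ISO: 200 → 250 → 320 → 400 → 500 → 640 → 800 → 1000 → 1250 → 1600 → 2000 — 3 1/3 stops raised (brighter).
Net so far: 1/3 stop darker. Aperture: f/25 → f/22.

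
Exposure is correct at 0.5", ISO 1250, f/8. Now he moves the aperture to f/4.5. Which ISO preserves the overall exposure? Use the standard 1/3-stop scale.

ISO 400

Aperture: f/8 → f/7.1 → f/6.3 → f/5.6 → f/5 → f/4.5 — 1 2/3 stops opened up (brighter).
Need 1 2/3 stops darker from the ISO: 1250 → 1000 → 800 → 640 → 500 → 400.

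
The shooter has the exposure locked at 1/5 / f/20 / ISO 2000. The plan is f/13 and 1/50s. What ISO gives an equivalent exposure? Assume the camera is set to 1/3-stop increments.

ISO 8000

Aperture: f/20 → f/18 → f/16 → f/14 → f/13 — 1 1/3 stops opened up (brighter).
Shutter speed: 1/5 → 1/6 → 1/8 → 1/10 → 1/13 → 1/15 → 1/20 → 1/25 → 1/30 → 1/40 → 1/50 — 3 1/3 stops shorter (darker).
Net change so far: 2 stops darker. Offset with the ISO: 2000 → 2500 → 3200 → 4000 → 5000 → 6400 → 8000.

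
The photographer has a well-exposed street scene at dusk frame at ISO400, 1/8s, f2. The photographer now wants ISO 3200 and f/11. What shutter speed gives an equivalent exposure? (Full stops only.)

ISO: 400 → 800 → 1600 → 3200 — 3 stops raised (brighter).
Aperture: f/2 → f/2.8 → f/4 → f/5.6 → f/8 → f/11 — 5 stops smaller aperture (darker).
Net change so far: 2 stops darker. Offset with the shutter speed: 1/8 → 1/4 → 1/2.

1/2s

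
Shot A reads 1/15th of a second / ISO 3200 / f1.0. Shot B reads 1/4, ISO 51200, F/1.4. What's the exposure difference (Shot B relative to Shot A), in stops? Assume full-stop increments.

5 stops brighter

Aperture: f/1.0 → f/1.4 — 1 stop smaller aperture (darker).
Shutter speed: 1/15 → 1/8 → 1/4 — 2 stops slower (brighter).
ISO: 3200 → 6400 → 12800 → 25600 → 51200 — 4 stops raised (brighter).
Net: −1 +2 +4 = +5 stops.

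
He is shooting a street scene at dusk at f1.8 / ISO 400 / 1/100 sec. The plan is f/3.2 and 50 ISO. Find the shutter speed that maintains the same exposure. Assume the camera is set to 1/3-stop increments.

1/4s

Aperture: f/1.8 → f/2 → f/2.2 → f/2.5 → f/2.8 → f/3.2 — 1 2/3 stops stopped down (darker).
ISO: 400 → 320 → 250 → 200 → 160 → 125 → 100 → 80 → 64 → 50 — 3 stops dropped (darker).
Net change so far: 4 2/3 stops darker. Offset with the shutter speed: 1/100 → 1/80 → 1/60 → 1/50 → 1/40 → 1/30 → 1/25 → 1/20 → 1/15 → 1/13 → 1/10 → 1/8 → 1/6 → 1/5 → 1/4.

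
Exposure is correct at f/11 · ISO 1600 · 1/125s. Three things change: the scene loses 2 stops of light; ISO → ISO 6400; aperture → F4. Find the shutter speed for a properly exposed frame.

1/1000s

Scene light: 2 stops darker.
ISO: 1600 → 3200 → 6400 — 2 stops higher (brighter).
Aperture: f/11 → f/8 → f/5.6 → f/4 — 3 stops larger aperture (brighter).
Net so far: 3 stops brighter. Shutter speed: 1/125 → 1/250 → 1/500 → 1/1000.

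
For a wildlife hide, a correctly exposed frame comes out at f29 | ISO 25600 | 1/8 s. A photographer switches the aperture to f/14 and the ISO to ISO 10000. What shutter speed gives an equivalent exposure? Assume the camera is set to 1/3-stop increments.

1/13s

Aperture: f/29 → f/25 → f/22 → f/20 → f/18 → f/16 → f/14 — 2 stops wider (brighter).
ISO: 25600 → 20000 → 16000 → 12800 → 10000 — 1 1/3 stops lower (darker).
Net change so far: 2/3 stop brighter. Offset with the shutter speed: 1/8 → 1/10 → 1/13.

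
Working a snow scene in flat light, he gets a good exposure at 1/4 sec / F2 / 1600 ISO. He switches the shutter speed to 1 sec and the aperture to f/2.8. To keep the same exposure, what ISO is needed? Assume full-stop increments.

ISO 800

Shutter speed: 1/4 → 1/2 → 1 — 2 stops longer (brighter).
Aperture: f/2 → f/2.8 — 1 stop narrower (darker).
Net change so far: 1 stop brighter. Offset with the ISO: 1600 → 800.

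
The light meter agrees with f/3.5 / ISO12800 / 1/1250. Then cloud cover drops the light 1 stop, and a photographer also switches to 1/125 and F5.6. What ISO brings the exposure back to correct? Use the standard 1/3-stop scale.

Scene light: 1 stop darker.
Shutter speed: 1/1250 → 1/1000 → 1/800 → 1/640 → 1/500 → 1/400 → 1/320 → 1/250 → 1/200 → 1/160 → 1/125 — 3 1/3 stops slower (brighter).
Aperture: f/3.5 → f/4 → f/4.5 → f/5 → f/5.6 — 1 1/3 stops stopped down (darker).
Net so far: 1 stop brighter. ISO: 12800 → 10000 → 8000 → 6400.

ISO 6400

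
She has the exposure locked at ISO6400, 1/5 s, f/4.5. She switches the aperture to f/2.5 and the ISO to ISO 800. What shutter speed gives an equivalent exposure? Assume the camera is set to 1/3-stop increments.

Aperture: f/4.5 → f/4 → f/3.5 → f/3.2 → f/2.8 → f/2.5 — 1 2/3 stops wider (brighter).
ISO: 6400 → 5000 → 4000 → 3200 → 2500 → 2000 → 1600 → 1250 → 1000 → 800 — 3 stops lower (darker).
Net change so far: 1 1/3 stops darker. Offset with the shutter speed: 1/5 → 1/4 → 0.3 → 0.4 → 0.5.

0.5 s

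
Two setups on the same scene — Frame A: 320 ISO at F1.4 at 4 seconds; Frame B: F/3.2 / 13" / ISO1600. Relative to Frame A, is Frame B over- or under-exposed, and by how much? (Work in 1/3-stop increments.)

Aperture: f/1.4 → f/1.6 → f/1.8 → f/2 → f/2.2 → f/2.5 → f/2.8 → f/3.2 — 2 1/3 stops smaller aperture (darker).
Shutter speed: 4 → 5 → 6 → 8 → 10 → 13 — 1 2/3 stops longer (brighter).
ISO: 320 → 400 → 500 → 640 → 800 → 1000 → 1250 → 1600 — 2 1/3 stops raised (brighter).
Net: −2 1/3 +1 2/3 +2 1/3 = +1 2/3 stops.

1 2/3 stops brighter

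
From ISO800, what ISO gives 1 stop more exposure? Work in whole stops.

ISO 1600

ISO: 800 → 1600 — 1 stop higher (brighter).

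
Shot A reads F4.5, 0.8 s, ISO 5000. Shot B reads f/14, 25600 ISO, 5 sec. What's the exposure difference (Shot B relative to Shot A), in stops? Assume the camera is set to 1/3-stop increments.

1 2/3 stops brighter

Aperture: f/4.5 → f/5 → f/5.6 → f/6.3 → f/7.1 → f/8 → f/9 → f/10 → f/11 → f/13 → f/14 — 3 1/3 stops stopped down (darker).
Shutter speed: 0.8 → 1 → 1.3 → 1.6 → 2 → 2.5 → 3.2 → 4 → 5 — 2 2/3 stops slower (brighter).
ISO: 5000 → 6400 → 8000 → 10000 → 12800 → 16000 → 20000 → 25600 — 2 1/3 stops higher (brighter).
Net: −3 1/3 +2 2/3 +2 1/3 = +1 2/3 stops.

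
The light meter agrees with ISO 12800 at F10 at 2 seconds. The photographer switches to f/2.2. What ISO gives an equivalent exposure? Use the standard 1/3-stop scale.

Aperture: f/10 → f/9 → f/8 → f/7.1 → f/6.3 → f/5.6 → f/5 → f/4.5 → f/4 → f/3.5 → f/3.2 → f/2.8 → f/2.5 → f/2.2 — 4 1/3 stops wider (brighter).
Need 4 1/3 stops darker from the ISO: 12800 → 10000 → 8000 → 6400 → 5000 → 4000 → 3200 → 2500 → 2000 → 1600 → 1250 → 1000 → 800 → 640.

ISO 640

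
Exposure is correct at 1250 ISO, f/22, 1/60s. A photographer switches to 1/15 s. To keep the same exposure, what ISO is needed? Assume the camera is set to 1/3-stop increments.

Shutter speed: 1/60 → 1/50 → 1/40 → 1/30 → 1/25 → 1/20 → 1/15 — 2 stops slower (brighter).
Need 2 stops darker from the ISO: 1250 → 1000 → 800 → 640 → 500 → 400 → 320.

ISO 320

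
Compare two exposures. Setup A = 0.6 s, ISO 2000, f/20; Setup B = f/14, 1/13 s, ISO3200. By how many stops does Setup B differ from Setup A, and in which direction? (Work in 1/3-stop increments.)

1 1/3 stops darker

Aperture: f/20 → f/18 → f/16 → f/14 — 1 stop opened up (brighter).
Shutter speed: 0.6 → 0.5 → 0.4 → 0.3 → 1/4 → 1/5 → 1/6 → 1/8 → 1/10 → 1/13 — 3 stops shorter (darker).
ISO: 2000 → 2500 → 3200 — 2/3 stop higher (brighter).
Net: +1 −3 +2/3 = −1 1/3 stops.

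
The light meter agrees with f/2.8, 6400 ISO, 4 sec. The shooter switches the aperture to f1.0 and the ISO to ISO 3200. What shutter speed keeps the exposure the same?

1 s

Aperture: f/2.8 → f/2 → f/1.4 → f/1.0 — 3 stops opened up (brighter).
ISO: 6400 → 3200 — 1 stop dropped (darker).
Net change so far: 2 stops brighter. Offset with the shutter speed: 4 → 2 → 1.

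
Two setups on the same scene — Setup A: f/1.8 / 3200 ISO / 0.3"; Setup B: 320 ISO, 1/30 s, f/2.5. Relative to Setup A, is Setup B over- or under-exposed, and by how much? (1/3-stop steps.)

Aperture: f/1.8 → f/2 → f/2.2 → f/2.5 — 1 stop stopped down (darker).
Shutter speed: 0.3 → 1/4 → 1/5 → 1/6 → 1/8 → 1/10 → 1/13 → 1/15 → 1/20 → 1/25 → 1/30 — 3 1/3 stops shorter (darker).
ISO: 3200 → 2500 → 2000 → 1600 → 1250 → 1000 → 800 → 640 → 500 → 400 → 320 — 3 1/3 stops lower (darker).
Net: −1 −3 1/3 −3 1/3 = −7 2/3 stops.

7 2/3 stops darker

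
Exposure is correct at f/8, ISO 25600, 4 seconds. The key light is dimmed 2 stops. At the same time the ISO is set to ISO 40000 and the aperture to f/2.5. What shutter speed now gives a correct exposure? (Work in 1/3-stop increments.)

Scene light: 2 stops darker.
ISO: 25600 → 32000 → 40000 — 2/3 stop raised (brighter).
Aperture: f/8 → f/7.1 → f/6.3 → f/5.6 → f/5 → f/4.5 → f/4 → f/3.5 → f/3.2 → f/2.8 → f/2.5 — 3 1/3 stops wider (brighter).
Net so far: 2 stops brighter. Shutter speed: 4 → 3.2 → 2.5 → 2 → 1.6 → 1.3 → 1.

1 s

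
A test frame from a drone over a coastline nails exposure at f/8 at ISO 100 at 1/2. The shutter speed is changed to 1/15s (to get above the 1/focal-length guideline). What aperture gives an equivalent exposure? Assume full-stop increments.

Shutter speed: 1/2 → 1/4 → 1/8 → 1/15 — 3 stops faster (darker).
Need 3 stops brighter from the aperture: f/8 → f/5.6 → f/4 → f/2.8.

f/2.8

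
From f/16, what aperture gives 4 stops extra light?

f/4

Aperture: f/16 → f/11 → f/8 → f/5.6 → f/4 — 4 stops opened up (brighter).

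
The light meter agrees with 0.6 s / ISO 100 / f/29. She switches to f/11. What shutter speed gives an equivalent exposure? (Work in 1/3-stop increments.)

1/10s

Aperture: f/29 → f/25 → f/22 → f/20 → f/18 → f/16 → f/14 → f/13 → f/11 — 2 2/3 stops larger aperture (brighter).
Need 2 2/3 stops darker from the shutter speed: 0.6 → 0.5 → 0.4 → 0.3 → 1/4 → 1/5 → 1/6 → 1/8 → 1/10.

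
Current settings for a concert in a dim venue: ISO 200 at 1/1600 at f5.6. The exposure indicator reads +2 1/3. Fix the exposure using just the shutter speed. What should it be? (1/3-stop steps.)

Overexposed by 2 1/3 stops → need 2 1/3 stops darker.
Shutter speed: 1/1600 → 1/2000 → 1/2500 → 1/3200 → 1/4000 → 1/5000 → 1/6400 → 1/8000.

1/8000s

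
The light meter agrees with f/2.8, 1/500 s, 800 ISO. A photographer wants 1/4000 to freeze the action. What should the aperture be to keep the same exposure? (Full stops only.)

f/1.0

Shutter speed: 1/500 → 1/1000 → 1/2000 → 1/4000 — 3 stops faster (darker).
Need 3 stops brighter from the aperture: f/2.8 → f/2 → f/1.4 → f/1.0.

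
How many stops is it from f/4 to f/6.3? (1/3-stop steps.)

1 1/3 stops

f/4 → f/4.5 → f/5 → f/5.6 → f/6.3 — count the steps: 4 third-stops = 1 1/3 stops.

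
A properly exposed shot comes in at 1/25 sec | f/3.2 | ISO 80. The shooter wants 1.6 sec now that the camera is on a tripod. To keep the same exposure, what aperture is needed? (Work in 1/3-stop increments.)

f/20

Shutter speed: 1/25 → 1/20 → 1/15 → 1/13 → 1/10 → 1/8 → 1/6 → 1/5 → 1/4 → 0.3 → 0.4 → 0.5 → 0.6 → 0.8 → 1 → 1.3 → 1.6 — 5 1/3 stops slower (brighter).
Need 5 1/3 stops darker from the aperture: f/3.2 → f/3.5 → f/4 → f/4.5 → f/5 → f/5.6 → f/6.3 → f/7.1 → f/8 → f/9 → f/10 → f/11 → f/13 → f/14 → f/16 → f/18 → f/20.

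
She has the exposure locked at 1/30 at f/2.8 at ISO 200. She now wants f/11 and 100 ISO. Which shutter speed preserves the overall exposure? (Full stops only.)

1 s

Aperture: f/2.8 → f/4 → f/5.6 → f/8 → f/11 — 4 stops smaller aperture (darker).
ISO: 200 → 100 — 1 stop dropped (darker).
Net change so far: 5 stops darker. Offset with the shutter speed: 1/30 → 1/15 → 1/8 → 1/4 → 1/2 → 1.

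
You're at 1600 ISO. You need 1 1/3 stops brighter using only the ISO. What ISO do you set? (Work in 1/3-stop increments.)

ISO 4000

ISO: 1600 → 2000 → 2500 → 3200 → 4000 — 1 1/3 stops higher (brighter).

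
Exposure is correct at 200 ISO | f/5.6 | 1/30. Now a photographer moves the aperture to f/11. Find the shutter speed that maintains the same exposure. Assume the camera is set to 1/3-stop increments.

1/8s

Aperture: f/5.6 → f/6.3 → f/7.1 → f/8 → f/9 → f/10 → f/11 — 2 stops narrower (darker).
Need 2 stops brighter from the shutter speed: 1/30 → 1/25 → 1/20 → 1/15 → 1/13 → 1/10 → 1/8.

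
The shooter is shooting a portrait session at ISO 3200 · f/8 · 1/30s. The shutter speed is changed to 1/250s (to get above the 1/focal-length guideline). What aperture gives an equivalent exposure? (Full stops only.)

f/2.8

Shutter speed: 1/30 → 1/60 → 1/125 → 1/250 — 3 stops faster (darker).
Need 3 stops brighter from the aperture: f/8 → f/5.6 → f/4 → f/2.8.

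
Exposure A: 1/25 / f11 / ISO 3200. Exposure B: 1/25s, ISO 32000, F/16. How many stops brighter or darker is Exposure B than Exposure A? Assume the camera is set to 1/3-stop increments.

Aperture: f/11 → f/13 → f/14 → f/16 — 1 stop stopped down (darker).
Shutter speed: unchanged.
ISO: 3200 → 4000 → 5000 → 6400 → 8000 → 10000 → 12800 → 16000 → 20000 → 25600 → 32000 — 3 1/3 stops raised (brighter).
Net: −1 +3 1/3 = +2 1/3 stops.

2 1/3 stops brighter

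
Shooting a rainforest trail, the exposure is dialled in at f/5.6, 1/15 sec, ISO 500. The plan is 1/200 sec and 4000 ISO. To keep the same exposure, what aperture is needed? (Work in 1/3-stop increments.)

f/4.5

Shutter speed: 1/15 → 1/20 → 1/25 → 1/30 → 1/40 → 1/50 → 1/60 → 1/80 → 1/100 → 1/125 → 1/160 → 1/200 — 3 2/3 stops shorter (darker).
ISO: 500 → 640 → 800 → 1000 → 1250 → 1600 → 2000 → 2500 → 3200 → 4000 — 3 stops raised (brighter).
Net change so far: 2/3 stop darker. Offset with the aperture: f/5.6 → f/5 → f/4.5.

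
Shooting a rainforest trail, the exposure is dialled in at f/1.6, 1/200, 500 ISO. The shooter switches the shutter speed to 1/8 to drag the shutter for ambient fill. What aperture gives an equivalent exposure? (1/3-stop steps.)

f/8

Shutter speed: 1/200 → 1/160 → 1/125 → 1/100 → 1/80 → 1/60 → 1/50 → 1/40 → 1/30 → 1/25 → 1/20 → 1/15 → 1/13 → 1/10 → 1/8 — 4 2/3 stops slower (brighter).
Need 4 2/3 stops darker from the aperture: f/1.6 → f/1.8 → f/2 → f/2.2 → f/2.5 → f/2.8 → f/3.2 → f/3.5 → f/4 → f/4.5 → f/5 → f/5.6 → f/6.3 → f/7.1 → f/8.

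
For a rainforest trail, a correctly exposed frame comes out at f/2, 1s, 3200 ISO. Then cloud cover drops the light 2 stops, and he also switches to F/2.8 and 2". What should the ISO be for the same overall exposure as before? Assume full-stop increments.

Scene light: 2 stops darker.
Aperture: f/2 → f/2.8 — 1 stop smaller aperture (darker).
Shutter speed: 1 → 2 — 1 stop longer (brighter).
Net so far: 2 stops darker. ISO: 3200 → 6400 → 12800.

ISO 12800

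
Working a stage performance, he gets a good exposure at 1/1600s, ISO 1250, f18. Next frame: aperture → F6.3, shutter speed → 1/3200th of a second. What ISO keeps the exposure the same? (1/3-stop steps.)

Aperture: f/18 → f/16 → f/14 → f/13 → f/11 → f/10 → f/9 → f/8 → f/7.1 → f/6.3 — 3 stops wider (brighter).
Shutter speed: 1/1600 → 1/2000 → 1/2500 → 1/3200 — 1 stop shorter (darker).
Net change so far: 2 stops brighter. Offset with the ISO: 1250 → 1000 → 800 → 640 → 500 → 400 → 320.

ISO 320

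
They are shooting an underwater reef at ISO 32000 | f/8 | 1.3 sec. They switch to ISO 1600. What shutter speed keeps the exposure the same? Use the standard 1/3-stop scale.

ISO: 32000 → 25600 → 20000 → 16000 → 12800 → 10000 → 8000 → 6400 → 5000 → 4000 → 3200 → 2500 → 2000 → 1600 — 4 1/3 stops dropped (darker).
Need 4 1/3 stops brighter from the shutter speed: 1.3 → 1.6 → 2 → 2.5 → 3.2 → 4 → 5 → 6 → 8 → 10 → 13 → 15 → 20 → 25.

25 s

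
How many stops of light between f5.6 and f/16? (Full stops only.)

f/5.6 → f/8 → f/11 → f/16 — count the steps: 3 stops.

3 stops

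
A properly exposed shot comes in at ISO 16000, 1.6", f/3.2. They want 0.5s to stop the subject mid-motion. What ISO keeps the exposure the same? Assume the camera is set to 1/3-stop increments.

Shutter speed: 1.6 → 1.3 → 1 → 0.8 → 0.6 → 0.5 — 1 2/3 stops shorter (darker).
Need 1 2/3 stops brighter from the ISO: 16000 → 20000 → 25600 → 32000 → 40000 → 51200.

ISO 51200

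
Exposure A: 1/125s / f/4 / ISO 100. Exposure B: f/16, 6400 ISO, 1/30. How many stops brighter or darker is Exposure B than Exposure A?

4 stops brighter

Aperture: f/4 → f/5.6 → f/8 → f/11 → f/16 — 4 stops narrower (darker).
Shutter speed: 1/125 → 1/60 → 1/30 — 2 stops longer (brighter).
ISO: 100 → 200 → 400 → 800 → 1600 → 3200 → 6400 — 6 stops higher (brighter).
Net: −4 +2 +6 = +4 stops.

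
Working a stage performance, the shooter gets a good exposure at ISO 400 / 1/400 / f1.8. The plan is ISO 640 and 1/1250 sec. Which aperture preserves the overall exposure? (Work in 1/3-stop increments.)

f/1.2

ISO: 400 → 500 → 640 — 2/3 stop higher (brighter).
Shutter speed: 1/400 → 1/500 → 1/640 → 1/800 → 1/1000 → 1/1250 — 1 2/3 stops faster (darker).
Net change so far: 1 stop darker. Offset with the aperture: f/1.8 → f/1.6 → f/1.4 → f/1.2.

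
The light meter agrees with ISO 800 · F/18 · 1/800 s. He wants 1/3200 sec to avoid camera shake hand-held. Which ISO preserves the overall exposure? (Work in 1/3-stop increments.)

Shutter speed: 1/800 → 1/1000 → 1/1250 → 1/1600 → 1/2000 → 1/2500 → 1/3200 — 2 stops shorter (darker).
Need 2 stops brighter from the ISO: 800 → 1000 → 1250 → 1600 → 2000 → 2500 → 3200.

ISO 3200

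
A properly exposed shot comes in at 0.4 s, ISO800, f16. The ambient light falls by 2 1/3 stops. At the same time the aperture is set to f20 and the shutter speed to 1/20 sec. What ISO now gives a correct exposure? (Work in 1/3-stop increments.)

Scene light: 2 1/3 stops darker.
Aperture: f/16 → f/18 → f/20 — 2/3 stop stopped down (darker).
Shutter speed: 0.4 → 0.3 → 1/4 → 1/5 → 1/6 → 1/8 → 1/10 → 1/13 → 1/15 → 1/20 — 3 stops faster (darker).
Net so far: 6 stops darker. ISO: 800 → 1000 → 1250 → 1600 → 2000 → 2500 → 3200 → 4000 → 5000 → 6400 → 8000 → 10000 → 12800 → 16000 → 20000 → 25600 → 32000 → 40000 → 51200.

ISO 51200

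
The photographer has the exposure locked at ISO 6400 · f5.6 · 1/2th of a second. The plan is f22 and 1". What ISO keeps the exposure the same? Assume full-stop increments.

Aperture: f/5.6 → f/8 → f/11 → f/16 → f/22 — 4 stops stopped down (darker).
Shutter speed: 1/2 → 1 — 1 stop slower (brighter).
Net change so far: 3 stops darker. Offset with the ISO: 6400 → 12800 → 25600 → 51200.

ISO 51200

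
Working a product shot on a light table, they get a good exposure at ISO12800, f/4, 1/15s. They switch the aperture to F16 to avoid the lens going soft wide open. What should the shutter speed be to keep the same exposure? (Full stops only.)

Aperture: f/4 → f/5.6 → f/8 → f/11 → f/16 — 4 stops stopped down (darker).
Need 4 stops brighter from the shutter speed: 1/15 → 1/8 → 1/4 → 1/2 → 1.

1 s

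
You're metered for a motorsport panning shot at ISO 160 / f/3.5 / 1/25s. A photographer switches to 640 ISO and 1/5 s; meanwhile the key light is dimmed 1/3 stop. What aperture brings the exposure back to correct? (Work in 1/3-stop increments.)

Scene light: 1/3 stop darker.
ISO: 160 → 200 → 250 → 320 → 400 → 500 → 640 — 2 stops raised (brighter).
Shutter speed: 1/25 → 1/20 → 1/15 → 1/13 → 1/10 → 1/8 → 1/6 → 1/5 — 2 1/3 stops slower (brighter).
Net so far: 4 stops brighter. Aperture: f/3.5 → f/4 → f/4.5 → f/5 → f/5.6 → f/6.3 → f/7.1 → f/8 → f/9 → f/10 → f/11 → f/13 → f/14.

f/14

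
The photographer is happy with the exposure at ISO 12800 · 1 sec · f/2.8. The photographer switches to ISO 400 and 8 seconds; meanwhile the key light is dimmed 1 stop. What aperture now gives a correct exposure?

Scene light: 1 stop darker.
ISO: 12800 → 6400 → 3200 → 1600 → 800 → 400 — 5 stops lower (darker).
Shutter speed: 1 → 2 → 4 → 8 — 3 stops longer (brighter).
Net so far: 3 stops darker. Aperture: f/2.8 → f/2 → f/1.4 → f/1.0.

f/1.0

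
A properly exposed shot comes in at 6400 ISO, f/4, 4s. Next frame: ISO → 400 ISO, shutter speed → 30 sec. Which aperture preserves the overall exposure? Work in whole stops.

ISO: 6400 → 3200 → 1600 → 800 → 400 — 4 stops dropped (darker).
Shutter speed: 4 → 8 → 15 → 30 — 3 stops slower (brighter).
Net change so far: 1 stop darker. Offset with the aperture: f/4 → f/2.8.

f/2.8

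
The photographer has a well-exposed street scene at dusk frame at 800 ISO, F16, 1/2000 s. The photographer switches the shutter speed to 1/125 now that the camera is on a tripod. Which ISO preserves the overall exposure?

Shutter speed: 1/2000 → 1/1000 → 1/500 → 1/250 → 1/125 — 4 stops longer (brighter).
Need 4 stops darker from the ISO: 800 → 400 → 200 → 100 → 50.

ISO 50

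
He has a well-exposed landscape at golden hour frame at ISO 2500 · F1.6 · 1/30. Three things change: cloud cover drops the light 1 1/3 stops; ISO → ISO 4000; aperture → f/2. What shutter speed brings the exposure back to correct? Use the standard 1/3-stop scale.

Scene light: 1 1/3 stops darker.
ISO: 2500 → 3200 → 4000 — 2/3 stop higher (brighter).
Aperture: f/1.6 → f/1.8 → f/2 — 2/3 stop narrower (darker).
Net so far: 1 1/3 stops darker. Shutter speed: 1/30 → 1/25 → 1/20 → 1/15 → 1/13.

1/13s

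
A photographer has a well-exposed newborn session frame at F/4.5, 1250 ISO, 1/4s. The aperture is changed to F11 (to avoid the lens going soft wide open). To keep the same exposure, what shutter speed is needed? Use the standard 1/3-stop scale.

1.6 s

Aperture: f/4.5 → f/5 → f/5.6 → f/6.3 → f/7.1 → f/8 → f/9 → f/10 → f/11 — 2 2/3 stops smaller aperture (darker).
Need 2 2/3 stops brighter from the shutter speed: 1/4 → 0.3 → 0.4 → 0.5 → 0.6 → 0.8 → 1 → 1.3 → 1.6.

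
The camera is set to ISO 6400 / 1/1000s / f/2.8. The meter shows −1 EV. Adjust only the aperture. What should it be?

f/2

Underexposed by 1 stop → need 1 stop brighter.
Aperture: f/2.8 → f/2.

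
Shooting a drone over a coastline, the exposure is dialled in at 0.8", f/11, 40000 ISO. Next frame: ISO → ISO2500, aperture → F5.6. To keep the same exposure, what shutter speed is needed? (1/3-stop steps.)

ISO: 40000 → 32000 → 25600 → 20000 → 16000 → 12800 → 10000 → 8000 → 6400 → 5000 → 4000 → 3200 → 2500 — 4 stops lower (darker).
Aperture: f/11 → f/10 → f/9 → f/8 → f/7.1 → f/6.3 → f/5.6 — 2 stops larger aperture (brighter).
Net change so far: 2 stops darker. Offset with the shutter speed: 0.8 → 1 → 1.3 → 1.6 → 2 → 2.5 → 3.2.

3.2 s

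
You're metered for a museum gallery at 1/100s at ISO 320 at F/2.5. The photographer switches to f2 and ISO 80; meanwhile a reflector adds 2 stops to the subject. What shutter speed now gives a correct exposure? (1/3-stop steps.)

1/160s

Scene light: 2 stops brighter.
Aperture: f/2.5 → f/2.2 → f/2 — 2/3 stop opened up (brighter).
ISO: 320 → 250 → 200 → 160 → 125 → 100 → 80 — 2 stops lower (darker).
Net so far: 2/3 stop brighter. Shutter speed: 1/100 → 1/125 → 1/160.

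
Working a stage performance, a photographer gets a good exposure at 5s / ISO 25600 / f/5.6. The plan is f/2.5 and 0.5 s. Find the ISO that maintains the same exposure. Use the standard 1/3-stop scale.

Aperture: f/5.6 → f/5 → f/4.5 → f/4 → f/3.5 → f/3.2 → f/2.8 → f/2.5 — 2 1/3 stops larger aperture (brighter).
Shutter speed: 5 → 4 → 3.2 → 2.5 → 2 → 1.6 → 1.3 → 1 → 0.8 → 0.6 → 0.5 — 3 1/3 stops faster (darker).
Net change so far: 1 stop darker. Offset with the ISO: 25600 → 32000 → 40000 → 51200.

ISO 51200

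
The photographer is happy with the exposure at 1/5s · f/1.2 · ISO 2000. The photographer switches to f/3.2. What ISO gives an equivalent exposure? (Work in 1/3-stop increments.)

ISO 12800

Aperture: f/1.2 → f/1.4 → f/1.6 → f/1.8 → f/2 → f/2.2 → f/2.5 → f/2.8 → f/3.2 — 2 2/3 stops stopped down (darker).
Need 2 2/3 stops brighter from the ISO: 2000 → 2500 → 3200 → 4000 → 5000 → 6400 → 8000 → 10000 → 12800.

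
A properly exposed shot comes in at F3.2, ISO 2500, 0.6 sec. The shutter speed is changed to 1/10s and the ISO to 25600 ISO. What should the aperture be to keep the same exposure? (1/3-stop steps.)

Shutter speed: 0.6 → 0.5 → 0.4 → 0.3 → 1/4 → 1/5 → 1/6 → 1/8 → 1/10 — 2 2/3 stops shorter (darker).
ISO: 2500 → 3200 → 4000 → 5000 → 6400 → 8000 → 10000 → 12800 → 16000 → 20000 → 25600 — 3 1/3 stops raised (brighter).
Net change so far: 2/3 stop brighter. Offset with the aperture: f/3.2 → f/3.5 → f/4.

f/4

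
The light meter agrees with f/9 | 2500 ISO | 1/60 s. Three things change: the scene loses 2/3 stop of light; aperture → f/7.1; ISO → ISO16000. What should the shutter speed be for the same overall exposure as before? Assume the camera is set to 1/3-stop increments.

1/400s

Scene light: 2/3 stop darker.
Aperture: f/9 → f/8 → f/7.1 — 2/3 stop wider (brighter).
ISO: 2500 → 3200 → 4000 → 5000 → 6400 → 8000 → 10000 → 12800 → 16000 — 2 2/3 stops raised (brighter).
Net so far: 2 2/3 stops brighter. Shutter speed: 1/60 → 1/80 → 1/100 → 1/125 → 1/160 → 1/200 → 1/250 → 1/320 → 1/400.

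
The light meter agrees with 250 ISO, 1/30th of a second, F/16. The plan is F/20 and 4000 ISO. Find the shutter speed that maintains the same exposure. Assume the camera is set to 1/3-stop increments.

Aperture: f/16 → f/18 → f/20 — 2/3 stop smaller aperture (darker).
ISO: 250 → 320 → 400 → 500 → 640 → 800 → 1000 → 1250 → 1600 → 2000 → 2500 → 3200 → 4000 — 4 stops raised (brighter).
Net change so far: 3 1/3 stops brighter. Offset with the shutter speed: 1/30 → 1/40 → 1/50 → 1/60 → 1/80 → 1/100 → 1/125 → 1/160 → 1/200 → 1/250 → 1/320.

1/320s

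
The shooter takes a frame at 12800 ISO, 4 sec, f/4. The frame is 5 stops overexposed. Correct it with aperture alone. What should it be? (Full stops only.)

f/22

Overexposed by 5 stops → need 5 stops darker.
Aperture: f/4 → f/5.6 → f/8 → f/11 → f/16 → f/22.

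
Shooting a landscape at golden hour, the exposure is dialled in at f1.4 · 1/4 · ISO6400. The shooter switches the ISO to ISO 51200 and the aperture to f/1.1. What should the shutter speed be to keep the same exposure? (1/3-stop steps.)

1/50s

ISO: 6400 → 8000 → 10000 → 12800 → 16000 → 20000 → 25600 → 32000 → 40000 → 51200 — 3 stops raised (brighter).
Aperture: f/1.4 → f/1.2 → f/1.1 — 2/3 stop larger aperture (brighter).
Net change so far: 3 2/3 stops brighter. Offset with the shutter speed: 1/4 → 1/5 → 1/6 → 1/8 → 1/10 → 1/13 → 1/15 → 1/20 → 1/25 → 1/30 → 1/40 → 1/50.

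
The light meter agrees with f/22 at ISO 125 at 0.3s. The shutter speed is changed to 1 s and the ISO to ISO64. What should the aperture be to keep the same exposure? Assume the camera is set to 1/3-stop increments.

Shutter speed: 0.3 → 0.4 → 0.5 → 0.6 → 0.8 → 1 — 1 2/3 stops slower (brighter).
ISO: 125 → 100 → 80 → 64 — 1 stop lower (darker).
Net change so far: 2/3 stop brighter. Offset with the aperture: f/22 → f/25 → f/29.

f/29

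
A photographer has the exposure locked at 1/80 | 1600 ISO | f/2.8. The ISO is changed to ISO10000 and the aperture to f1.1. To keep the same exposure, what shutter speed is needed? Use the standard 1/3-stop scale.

ISO: 1600 → 2000 → 2500 → 3200 → 4000 → 5000 → 6400 → 8000 → 10000 — 2 2/3 stops higher (brighter).
Aperture: f/2.8 → f/2.5 → f/2.2 → f/2 → f/1.8 → f/1.6 → f/1.4 → f/1.2 → f/1.1 — 2 2/3 stops larger aperture (brighter).
Net change so far: 5 1/3 stops brighter. Offset with the shutter speed: 1/80 → 1/100 → 1/125 → 1/160 → 1/200 → 1/250 → 1/320 → 1/400 → 1/500 → 1/640 → 1/800 → 1/1000 → 1/1250 → 1/1600 → 1/2000 → 1/2500 → 1/3200.

1/3200s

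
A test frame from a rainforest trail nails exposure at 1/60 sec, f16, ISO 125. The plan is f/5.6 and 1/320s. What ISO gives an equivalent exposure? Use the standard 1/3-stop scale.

ISO 80

Aperture: f/16 → f/14 → f/13 → f/11 → f/10 → f/9 → f/8 → f/7.1 → f/6.3 → f/5.6 — 3 stops opened up (brighter).
Shutter speed: 1/60 → 1/80 → 1/100 → 1/125 → 1/160 → 1/200 → 1/250 → 1/320 — 2 1/3 stops faster (darker).
Net change so far: 2/3 stop brighter. Offset with the ISO: 125 → 100 → 80.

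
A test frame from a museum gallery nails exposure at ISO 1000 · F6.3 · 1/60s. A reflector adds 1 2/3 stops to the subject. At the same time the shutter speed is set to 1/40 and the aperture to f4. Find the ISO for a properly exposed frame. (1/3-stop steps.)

Scene light: 1 2/3 stops brighter.
Shutter speed: 1/60 → 1/50 → 1/40 — 2/3 stop longer (brighter).
Aperture: f/6.3 → f/5.6 → f/5 → f/4.5 → f/4 — 1 1/3 stops opened up (brighter).
Net so far: 3 2/3 stops brighter. ISO: 1000 → 800 → 640 → 500 → 400 → 320 → 250 → 200 → 160 → 125 → 100 → 80.

ISO 80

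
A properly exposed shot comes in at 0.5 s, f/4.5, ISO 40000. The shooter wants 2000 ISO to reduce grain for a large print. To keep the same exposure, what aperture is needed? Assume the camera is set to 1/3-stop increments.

f/1.0

ISO: 40000 → 32000 → 25600 → 20000 → 16000 → 12800 → 10000 → 8000 → 6400 → 5000 → 4000 → 3200 → 2500 → 2000 — 4 1/3 stops lower (darker).
Need 4 1/3 stops brighter from the aperture: f/4.5 → f/4 → f/3.5 → f/3.2 → f/2.8 → f/2.5 → f/2.2 → f/2 → f/1.8 → f/1.6 → f/1.4 → f/1.2 → f/1.1 → f/1.0.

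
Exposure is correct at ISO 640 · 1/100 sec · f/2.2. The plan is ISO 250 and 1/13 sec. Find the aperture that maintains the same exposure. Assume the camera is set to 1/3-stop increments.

ISO: 640 → 500 → 400 → 320 → 250 — 1 1/3 stops dropped (darker).
Shutter speed: 1/100 → 1/80 → 1/60 → 1/50 → 1/40 → 1/30 → 1/25 → 1/20 → 1/15 → 1/13 — 3 stops longer (brighter).
Net change so far: 1 2/3 stops brighter. Offset with the aperture: f/2.2 → f/2.5 → f/2.8 → f/3.2 → f/3.5 → f/4.

f/4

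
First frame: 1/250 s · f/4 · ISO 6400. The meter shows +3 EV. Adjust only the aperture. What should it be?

Overexposed by 3 stops → need 3 stops darker.
Aperture: f/4 → f/5.6 → f/8 → f/11.

f/11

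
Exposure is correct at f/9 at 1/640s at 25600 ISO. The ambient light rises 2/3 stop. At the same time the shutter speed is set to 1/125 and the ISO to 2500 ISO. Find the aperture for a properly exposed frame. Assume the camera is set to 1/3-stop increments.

Scene light: 2/3 stop brighter.
Shutter speed: 1/640 → 1/500 → 1/400 → 1/320 → 1/250 → 1/200 → 1/160 → 1/125 — 2 1/3 stops slower (brighter).
ISO: 25600 → 20000 → 16000 → 12800 → 10000 → 8000 → 6400 → 5000 → 4000 → 3200 → 2500 — 3 1/3 stops dropped (darker).
Net so far: 1/3 stop darker. Aperture: f/9 → f/8.

f/8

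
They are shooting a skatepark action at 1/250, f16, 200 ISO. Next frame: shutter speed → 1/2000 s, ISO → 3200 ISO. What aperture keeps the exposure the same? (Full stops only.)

f/22

Shutter speed: 1/250 → 1/500 → 1/1000 → 1/2000 — 3 stops faster (darker).
ISO: 200 → 400 → 800 → 1600 → 3200 — 4 stops higher (brighter).
Net change so far: 1 stop brighter. Offset with the aperture: f/16 → f/22.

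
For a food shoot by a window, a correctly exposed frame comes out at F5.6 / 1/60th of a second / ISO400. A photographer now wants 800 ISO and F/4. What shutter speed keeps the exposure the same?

1/250s

ISO: 400 → 800 — 1 stop higher (brighter).
Aperture: f/5.6 → f/4 — 1 stop wider (brighter).
Net change so far: 2 stops brighter. Offset with the shutter speed: 1/60 → 1/125 → 1/250.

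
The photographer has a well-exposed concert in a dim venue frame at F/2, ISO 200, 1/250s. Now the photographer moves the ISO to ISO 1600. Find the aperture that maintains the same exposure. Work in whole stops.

f/5.6

ISO: 200 → 400 → 800 → 1600 — 3 stops higher (brighter).
Need 3 stops darker from the aperture: f/2 → f/2.8 → f/4 → f/5.6.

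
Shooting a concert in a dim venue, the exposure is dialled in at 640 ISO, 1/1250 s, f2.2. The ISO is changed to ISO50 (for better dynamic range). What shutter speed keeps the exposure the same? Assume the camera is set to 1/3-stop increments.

1/100s

ISO: 640 → 500 → 400 → 320 → 250 → 200 → 160 → 125 → 100 → 80 → 64 → 50 — 3 2/3 stops dropped (darker).
Need 3 2/3 stops brighter from the shutter speed: 1/1250 → 1/1000 → 1/800 → 1/640 → 1/500 → 1/400 → 1/320 → 1/250 → 1/200 → 1/160 → 1/125 → 1/100.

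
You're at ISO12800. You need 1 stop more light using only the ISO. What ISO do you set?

ISO 25600

ISO: 12800 → 25600 — 1 stop raised (brighter).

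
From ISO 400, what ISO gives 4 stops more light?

ISO: 400 → 800 → 1600 → 3200 → 6400 — 4 stops raised (brighter).

ISO 6400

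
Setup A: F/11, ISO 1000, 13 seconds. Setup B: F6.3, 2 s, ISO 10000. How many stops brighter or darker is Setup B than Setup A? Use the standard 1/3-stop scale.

2 1/3 stops brighter

Aperture: f/11 → f/10 → f/9 → f/8 → f/7.1 → f/6.3 — 1 2/3 stops larger aperture (brighter).
Shutter speed: 13 → 10 → 8 → 6 → 5 → 4 → 3.2 → 2.5 → 2 — 2 2/3 stops shorter (darker).
ISO: 1000 → 1250 → 1600 → 2000 → 2500 → 3200 → 4000 → 5000 → 6400 → 8000 → 10000 — 3 1/3 stops higher (brighter).
Net: +1 2/3 −2 2/3 +3 1/3 = +2 1/3 stops.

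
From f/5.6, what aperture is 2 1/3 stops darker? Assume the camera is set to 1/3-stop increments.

Aperture: f/5.6 → f/6.3 → f/7.1 → f/8 → f/9 → f/10 → f/11 → f/13 — 2 1/3 stops narrower (darker).

f/13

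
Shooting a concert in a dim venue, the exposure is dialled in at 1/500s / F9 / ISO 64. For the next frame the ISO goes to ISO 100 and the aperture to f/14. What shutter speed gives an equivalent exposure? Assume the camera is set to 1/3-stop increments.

1/320s

ISO: 64 → 80 → 100 — 2/3 stop higher (brighter).
Aperture: f/9 → f/10 → f/11 → f/13 → f/14 — 1 1/3 stops narrower (darker).
Net change so far: 2/3 stop darker. Offset with the shutter speed: 1/500 → 1/400 → 1/320.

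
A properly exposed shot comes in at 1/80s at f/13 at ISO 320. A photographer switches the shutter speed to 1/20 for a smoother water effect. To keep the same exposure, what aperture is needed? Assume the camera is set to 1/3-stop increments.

f/25

Shutter speed: 1/80 → 1/60 → 1/50 → 1/40 → 1/30 → 1/25 → 1/20 — 2 stops slower (brighter).
Need 2 stops darker from the aperture: f/13 → f/14 → f/16 → f/18 → f/20 → f/22 → f/25.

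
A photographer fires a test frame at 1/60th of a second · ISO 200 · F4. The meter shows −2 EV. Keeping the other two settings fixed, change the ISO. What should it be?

ISO 800

Underexposed by 2 stops → need 2 stops brighter.
ISO: 200 → 400 → 800.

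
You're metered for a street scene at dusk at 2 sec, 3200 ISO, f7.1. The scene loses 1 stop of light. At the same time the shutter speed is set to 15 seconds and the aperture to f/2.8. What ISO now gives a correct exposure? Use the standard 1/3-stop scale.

ISO 125

Scene light: 1 stop darker.
Shutter speed: 2 → 2.5 → 3.2 → 4 → 5 → 6 → 8 → 10 → 13 → 15 — 3 stops slower (brighter).
Aperture: f/7.1 → f/6.3 → f/5.6 → f/5 → f/4.5 → f/4 → f/3.5 → f/3.2 → f/2.8 — 2 2/3 stops larger aperture (brighter).
Net so far: 4 2/3 stops brighter. ISO: 3200 → 2500 → 2000 → 1600 → 1250 → 1000 → 800 → 640 → 500 → 400 → 320 → 250 → 200 → 160 → 125.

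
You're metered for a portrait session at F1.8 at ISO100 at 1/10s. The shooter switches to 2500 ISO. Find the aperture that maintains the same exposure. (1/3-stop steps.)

ISO: 100 → 125 → 160 → 200 → 250 → 320 → 400 → 500 → 640 → 800 → 1000 → 1250 → 1600 → 2000 → 2500 — 4 2/3 stops raised (brighter).
Need 4 2/3 stops darker from the aperture: f/1.8 → f/2 → f/2.2 → f/2.5 → f/2.8 → f/3.2 → f/3.5 → f/4 → f/4.5 → f/5 → f/5.6 → f/6.3 → f/7.1 → f/8 → f/9.

f/9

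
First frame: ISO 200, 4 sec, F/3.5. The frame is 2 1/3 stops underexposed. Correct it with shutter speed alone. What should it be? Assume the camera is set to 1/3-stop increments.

Underexposed by 2 1/3 stops → need 2 1/3 stops brighter.
Shutter speed: 4 → 5 → 6 → 8 → 10 → 13 → 15 → 20.

20 s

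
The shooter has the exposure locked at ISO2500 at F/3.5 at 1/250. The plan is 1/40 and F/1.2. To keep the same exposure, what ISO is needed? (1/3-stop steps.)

Shutter speed: 1/250 → 1/200 → 1/160 → 1/125 → 1/100 → 1/80 → 1/60 → 1/50 → 1/40 — 2 2/3 stops slower (brighter).
Aperture: f/3.5 → f/3.2 → f/2.8 → f/2.5 → f/2.2 → f/2 → f/1.8 → f/1.6 → f/1.4 → f/1.2 — 3 stops opened up (brighter).
Net change so far: 5 2/3 stops brighter. Offset with the ISO: 2500 → 2000 → 1600 → 1250 → 1000 → 800 → 640 → 500 → 400 → 320 → 250 → 200 → 160 → 125 → 100 → 80 → 64 → 50.

ISO 50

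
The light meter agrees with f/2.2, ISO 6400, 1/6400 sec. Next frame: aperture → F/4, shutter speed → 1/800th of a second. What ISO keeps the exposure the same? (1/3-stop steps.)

Aperture: f/2.2 → f/2.5 → f/2.8 → f/3.2 → f/3.5 → f/4 — 1 2/3 stops narrower (darker).
Shutter speed: 1/6400 → 1/5000 → 1/4000 → 1/3200 → 1/2500 → 1/2000 → 1/1600 → 1/1250 → 1/1000 → 1/800 — 3 stops slower (brighter).
Net change so far: 1 1/3 stops brighter. Offset with the ISO: 6400 → 5000 → 4000 → 3200 → 2500.

ISO 2500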